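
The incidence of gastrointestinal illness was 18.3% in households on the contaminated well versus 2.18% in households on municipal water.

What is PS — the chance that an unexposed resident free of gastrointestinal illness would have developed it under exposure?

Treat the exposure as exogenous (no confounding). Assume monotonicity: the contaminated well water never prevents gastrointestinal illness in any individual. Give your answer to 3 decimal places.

p₁ = 0.183, p₀ = 0.0218.
Under exogeneity and monotonicity, PS = (p₁ − p₀) / (1 − p₀).
PS = (0.183 − 0.0218) / (1 − 0.0218) = 0.1612 / 0.9782 ≈ 0.1648

PS ≈ 0.165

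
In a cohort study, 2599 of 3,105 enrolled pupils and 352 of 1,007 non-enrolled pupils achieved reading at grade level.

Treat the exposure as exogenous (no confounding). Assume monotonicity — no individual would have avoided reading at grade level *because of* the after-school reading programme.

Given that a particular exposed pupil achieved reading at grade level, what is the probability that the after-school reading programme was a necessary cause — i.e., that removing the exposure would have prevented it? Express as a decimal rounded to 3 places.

PN ≈ 0.582

p₁ = P(outcome | exposed) = 2599/3105 = 0.83704
p₀ = P(outcome | unexposed) = 352/1007 = 0.34955
Under exogeneity and monotonicity, PN = (p₁ − p₀) / p₁.
PN = (0.83704 − 0.34955) / 0.83704 = 0.48748 / 0.83704 ≈ 0.5824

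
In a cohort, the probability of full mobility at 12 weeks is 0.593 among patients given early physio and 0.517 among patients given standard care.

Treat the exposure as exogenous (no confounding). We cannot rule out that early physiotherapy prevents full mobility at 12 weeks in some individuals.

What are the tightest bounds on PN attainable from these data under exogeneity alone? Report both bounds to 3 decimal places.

0.128 ≤ PN ≤ 0.815

Let p₁ = 0.593, p₀ = 0.517.
Under exogeneity alone the bounds on PN are max{0,(p₁−p₀)/p₁} ≤ PN ≤ min{1,(1−p₀)/p₁}.
  lower = (p₁ − p₀)/p₁ = 0.076 / 0.593 ≈ 0.1282
  upper = min{1, (1 − p₀)/p₁} = 0.483 / 0.593 ≈ 0.8145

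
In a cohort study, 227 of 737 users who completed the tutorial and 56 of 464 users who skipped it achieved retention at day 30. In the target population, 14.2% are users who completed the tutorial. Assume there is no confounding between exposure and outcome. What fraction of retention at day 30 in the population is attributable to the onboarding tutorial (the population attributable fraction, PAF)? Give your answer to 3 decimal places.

p₁ = P(outcome | exposed) = 227/737 = 0.30801
p₀ = P(outcome | unexposed) = 56/464 = 0.12069
Overall risk P(Y=1) = π·p₁ + (1−π)·p₀ = 0.142×0.30801 + 0.858×0.12069 = 0.14729.
Under exogeneity, PAF = [P(Y=1) − p₀] / P(Y=1).
PAF = (0.14729 − 0.12069) / 0.14729 ≈ 0.1806

PAF ≈ 0.181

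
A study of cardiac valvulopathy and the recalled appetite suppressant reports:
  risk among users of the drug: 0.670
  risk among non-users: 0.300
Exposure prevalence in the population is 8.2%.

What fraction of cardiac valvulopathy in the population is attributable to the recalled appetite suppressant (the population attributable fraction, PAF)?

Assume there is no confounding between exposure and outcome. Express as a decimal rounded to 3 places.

Let p₁ = 0.67, p₀ = 0.3.
Overall risk P(Y=1) = π·p₁ + (1−π)·p₀ = 0.082×0.67 + 0.918×0.3 = 0.33034.
Under exogeneity, PAF = [P(Y=1) − p₀] / P(Y=1).
PAF = (0.33034 − 0.3) / 0.33034 ≈ 0.0918

PAF ≈ 0.092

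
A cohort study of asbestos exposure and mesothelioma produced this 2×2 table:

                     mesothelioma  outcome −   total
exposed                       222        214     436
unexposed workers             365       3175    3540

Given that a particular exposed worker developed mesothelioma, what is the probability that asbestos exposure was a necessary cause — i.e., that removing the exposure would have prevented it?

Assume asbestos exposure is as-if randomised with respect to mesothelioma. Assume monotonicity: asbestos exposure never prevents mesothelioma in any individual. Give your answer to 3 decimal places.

PN ≈ 0.798

p₁ = P(outcome | exposed) = 222/436 = 0.50917
p₀ = P(outcome | unexposed) = 365/3540 = 0.10311
Under exogeneity and monotonicity, PN = (p₁ − p₀) / p₁.
PN = (0.50917 − 0.10311) / 0.50917 = 0.40607 / 0.50917 ≈ 0.7975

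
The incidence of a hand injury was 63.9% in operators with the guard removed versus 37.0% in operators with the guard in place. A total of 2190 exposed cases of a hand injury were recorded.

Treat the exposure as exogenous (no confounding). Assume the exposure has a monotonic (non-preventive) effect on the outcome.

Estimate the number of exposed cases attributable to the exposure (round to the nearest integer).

about 922 cases

p₁ = 0.639, p₀ = 0.37.
PN = (p₁ − p₀)/p₁ = (0.639 − 0.37) / 0.639 ≈ 0.42097.
Attributable cases ≈ PN × (exposed cases) = 0.42097 × 2190 ≈ 921.92.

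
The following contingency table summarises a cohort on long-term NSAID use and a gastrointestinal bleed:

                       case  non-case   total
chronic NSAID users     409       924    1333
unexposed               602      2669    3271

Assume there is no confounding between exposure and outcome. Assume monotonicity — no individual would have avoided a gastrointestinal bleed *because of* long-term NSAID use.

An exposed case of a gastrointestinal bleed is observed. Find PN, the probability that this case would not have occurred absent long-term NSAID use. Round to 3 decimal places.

p₁ = P(outcome | exposed) = 409/1333 = 0.30683
p₀ = P(outcome | unexposed) = 602/3271 = 0.18404
Under exogeneity and monotonicity, PN = (p₁ − p₀)/p₁.
PN = (0.30683 − 0.18404) / 0.30683 ≈ 0.4002

PN ≈ 0.400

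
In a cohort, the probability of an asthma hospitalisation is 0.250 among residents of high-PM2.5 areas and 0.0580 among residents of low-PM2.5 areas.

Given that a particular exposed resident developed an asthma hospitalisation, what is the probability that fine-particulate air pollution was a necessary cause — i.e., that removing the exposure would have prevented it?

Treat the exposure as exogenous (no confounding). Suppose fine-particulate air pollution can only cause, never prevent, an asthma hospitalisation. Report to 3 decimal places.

PN ≈ 0.768

Let p₁ = 0.25, p₀ = 0.058.
Under exogeneity and monotonicity, PN = (p₁ − p₀) / p₁.
PN = (0.25 − 0.058) / 0.25 = 0.192 / 0.25 ≈ 0.7680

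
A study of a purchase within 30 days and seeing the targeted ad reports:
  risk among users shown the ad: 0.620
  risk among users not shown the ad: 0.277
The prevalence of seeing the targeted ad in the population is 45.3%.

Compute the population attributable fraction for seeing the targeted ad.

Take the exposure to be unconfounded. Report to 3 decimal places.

Let p₁ = 0.62, p₀ = 0.277.
Overall risk P(Y=1) = π·p₁ + (1−π)·p₀ = 0.453×0.62 + 0.547×0.277 = 0.43238.
Under exogeneity, PAF = [P(Y=1) − p₀] / P(Y=1).
PAF = (0.43238 − 0.277) / 0.43238 ≈ 0.3594

PAF ≈ 0.359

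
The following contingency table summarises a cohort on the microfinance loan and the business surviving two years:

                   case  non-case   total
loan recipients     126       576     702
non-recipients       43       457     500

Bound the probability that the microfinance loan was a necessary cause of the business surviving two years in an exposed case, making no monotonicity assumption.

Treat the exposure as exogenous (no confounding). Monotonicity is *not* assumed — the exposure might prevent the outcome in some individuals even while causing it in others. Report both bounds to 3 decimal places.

p₁ = P(outcome | exposed) = 126/702 = 0.17949
p₀ = P(outcome | unexposed) = 43/500 = 0.086
Under exogeneity alone the bounds on PN are max{0,(p₁−p₀)/p₁} ≤ PN ≤ min{1,(1−p₀)/p₁}.
  lower = (p₁ − p₀)/p₁ = 0.093487 / 0.17949 ≈ 0.5209
  upper = min{1, (1 − p₀)/p₁} = 0.914 / 0.17949 ≈ 5.0923 → capped at 1

0.521 ≤ PN ≤ 1.000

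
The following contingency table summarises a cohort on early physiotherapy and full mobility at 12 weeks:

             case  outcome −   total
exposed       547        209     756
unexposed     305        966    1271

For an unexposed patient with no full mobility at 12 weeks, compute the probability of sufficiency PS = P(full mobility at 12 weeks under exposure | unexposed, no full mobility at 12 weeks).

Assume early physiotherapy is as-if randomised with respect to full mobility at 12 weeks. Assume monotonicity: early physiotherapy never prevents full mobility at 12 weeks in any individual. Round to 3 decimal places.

p₁ = P(outcome | exposed) = 547/756 = 0.72354
p₀ = P(outcome | unexposed) = 305/1271 = 0.23997
Under exogeneity and monotonicity, PS = (p₁ − p₀) / (1 − p₀).
PS = (0.72354 − 0.23997) / (1 − 0.23997) = 0.48358 / 0.76003 ≈ 0.6363

PS ≈ 0.636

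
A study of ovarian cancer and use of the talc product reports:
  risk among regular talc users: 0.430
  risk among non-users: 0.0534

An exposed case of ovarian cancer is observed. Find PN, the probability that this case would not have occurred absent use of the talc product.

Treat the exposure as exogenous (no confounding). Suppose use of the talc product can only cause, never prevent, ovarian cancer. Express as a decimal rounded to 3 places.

PN ≈ 0.876

Let p₁ = 0.43, p₀ = 0.0534.
Under exogeneity and monotonicity, PN = (p₁ − p₀) / p₁.
PN = (0.43 − 0.0534) / 0.43 = 0.3766 / 0.43 ≈ 0.8758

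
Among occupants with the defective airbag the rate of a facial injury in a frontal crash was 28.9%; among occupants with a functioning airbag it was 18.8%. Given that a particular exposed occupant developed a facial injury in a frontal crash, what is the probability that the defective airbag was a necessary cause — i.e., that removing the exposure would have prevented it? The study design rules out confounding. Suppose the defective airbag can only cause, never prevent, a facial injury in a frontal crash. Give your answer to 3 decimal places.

PN ≈ 0.349

p₁ = 0.289, p₀ = 0.188.
Under exogeneity and monotonicity, PN = (p₁ − p₀) / p₁.
PN = (0.289 − 0.188) / 0.289 = 0.101 / 0.289 ≈ 0.3495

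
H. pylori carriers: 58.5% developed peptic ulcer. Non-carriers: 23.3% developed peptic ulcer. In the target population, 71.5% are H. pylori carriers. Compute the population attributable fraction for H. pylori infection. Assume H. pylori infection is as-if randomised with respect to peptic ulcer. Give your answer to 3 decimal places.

p₁ = 0.585, p₀ = 0.233.
Overall risk P(Y=1) = π·p₁ + (1−π)·p₀ = 0.715×0.585 + 0.285×0.233 = 0.48468.
Under exogeneity, PAF = [P(Y=1) − p₀] / P(Y=1).
PAF = (0.48468 − 0.233) / 0.48468 ≈ 0.5193

PAF ≈ 0.519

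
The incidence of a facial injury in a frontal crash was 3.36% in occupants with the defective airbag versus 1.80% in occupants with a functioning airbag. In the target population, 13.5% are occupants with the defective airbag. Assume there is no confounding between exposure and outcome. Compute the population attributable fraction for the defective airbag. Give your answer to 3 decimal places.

p₁ = 0.0336, p₀ = 0.018.
Overall risk P(Y=1) = π·p₁ + (1−π)·p₀ = 0.135×0.0336 + 0.865×0.018 = 0.020106.
Under exogeneity, PAF = [P(Y=1) − p₀] / P(Y=1).
PAF = (0.020106 − 0.018) / 0.020106 ≈ 0.1047

PAF ≈ 0.105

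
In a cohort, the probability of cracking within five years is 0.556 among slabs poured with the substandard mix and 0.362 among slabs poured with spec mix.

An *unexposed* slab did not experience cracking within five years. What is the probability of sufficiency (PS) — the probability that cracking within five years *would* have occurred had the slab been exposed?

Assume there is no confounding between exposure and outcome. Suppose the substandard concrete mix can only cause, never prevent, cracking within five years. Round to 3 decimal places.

PS ≈ 0.304

Let p₁ = 0.556, p₀ = 0.362.
Under exogeneity and monotonicity, PS = (p₁ − p₀) / (1 − p₀).
PS = (0.556 − 0.362) / (1 − 0.362) = 0.194 / 0.638 ≈ 0.3041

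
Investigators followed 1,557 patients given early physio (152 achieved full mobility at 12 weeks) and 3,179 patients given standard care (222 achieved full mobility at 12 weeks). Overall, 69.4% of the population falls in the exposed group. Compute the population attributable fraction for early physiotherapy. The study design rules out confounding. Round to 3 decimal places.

PAF ≈ 0.216

p₁ = P(outcome | exposed) = 152/1557 = 0.097624
p₀ = P(outcome | unexposed) = 222/3179 = 0.069833
Overall risk P(Y=1) = π·p₁ + (1−π)·p₀ = 0.694×0.097624 + 0.306×0.069833 = 0.08912.
Under exogeneity, PAF = [P(Y=1) − p₀] / P(Y=1).
PAF = (0.08912 − 0.069833) / 0.08912 ≈ 0.2164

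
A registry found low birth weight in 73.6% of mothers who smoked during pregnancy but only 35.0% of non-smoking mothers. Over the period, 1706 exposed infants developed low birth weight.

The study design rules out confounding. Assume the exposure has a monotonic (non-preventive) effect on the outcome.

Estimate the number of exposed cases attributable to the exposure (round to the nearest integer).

about 895 cases

p₁ = 0.736, p₀ = 0.35.
PN = (p₁ − p₀)/p₁ = (0.736 − 0.35) / 0.736 ≈ 0.52446.
Attributable cases ≈ PN × (exposed cases) = 0.52446 × 1706 ≈ 894.72.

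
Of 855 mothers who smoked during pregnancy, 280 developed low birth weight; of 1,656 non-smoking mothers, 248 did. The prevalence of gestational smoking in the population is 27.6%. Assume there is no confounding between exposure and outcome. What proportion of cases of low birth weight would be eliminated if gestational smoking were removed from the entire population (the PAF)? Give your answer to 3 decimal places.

p₁ = P(outcome | exposed) = 280/855 = 0.32749
p₀ = P(outcome | unexposed) = 248/1656 = 0.14976
Overall risk P(Y=1) = π·p₁ + (1−π)·p₀ = 0.276×0.32749 + 0.724×0.14976 = 0.19881.
Under exogeneity, PAF = [P(Y=1) − p₀] / P(Y=1).
PAF = (0.19881 − 0.14976) / 0.19881 ≈ 0.2467

PAF ≈ 0.247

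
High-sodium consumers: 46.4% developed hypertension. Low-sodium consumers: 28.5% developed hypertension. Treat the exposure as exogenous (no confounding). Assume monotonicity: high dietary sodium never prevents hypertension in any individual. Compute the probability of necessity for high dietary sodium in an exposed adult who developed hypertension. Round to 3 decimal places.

PN ≈ 0.386

p₁ = 0.464, p₀ = 0.285.
Under exogeneity and monotonicity, PN = (p₁ − p₀) / p₁.
PN = (0.464 − 0.285) / 0.464 = 0.179 / 0.464 ≈ 0.3858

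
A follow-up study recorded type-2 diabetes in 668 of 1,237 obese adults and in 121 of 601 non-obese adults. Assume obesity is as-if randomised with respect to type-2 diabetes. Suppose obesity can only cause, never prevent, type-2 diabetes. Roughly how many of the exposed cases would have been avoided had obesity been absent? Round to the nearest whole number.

about 419 cases

p₁ = P(outcome | exposed) = 668/1237 = 0.54002
p₀ = P(outcome | unexposed) = 121/601 = 0.20133
PN = (p₁ − p₀)/p₁ = (0.54002 − 0.20133) / 0.54002 ≈ 0.62718.
Attributable cases ≈ PN × (exposed cases) = 0.62718 × 668 ≈ 418.95.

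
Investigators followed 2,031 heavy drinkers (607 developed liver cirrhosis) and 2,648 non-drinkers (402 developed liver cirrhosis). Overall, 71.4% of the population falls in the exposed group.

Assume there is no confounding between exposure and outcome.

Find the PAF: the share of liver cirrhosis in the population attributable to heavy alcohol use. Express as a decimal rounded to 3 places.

PAF ≈ 0.409

p₁ = P(outcome | exposed) = 607/2031 = 0.29887
p₀ = P(outcome | unexposed) = 402/2648 = 0.15181
Overall risk P(Y=1) = π·p₁ + (1−π)·p₀ = 0.714×0.29887 + 0.286×0.15181 = 0.25681.
Under exogeneity, PAF = [P(Y=1) − p₀] / P(Y=1).
PAF = (0.25681 − 0.15181) / 0.25681 ≈ 0.4089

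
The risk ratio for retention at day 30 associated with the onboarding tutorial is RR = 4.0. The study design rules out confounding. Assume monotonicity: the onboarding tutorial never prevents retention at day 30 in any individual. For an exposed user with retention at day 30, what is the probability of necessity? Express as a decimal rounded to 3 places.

PN ≈ 0.750

Under exogeneity and monotonicity, PN = (RR − 1) / RR = 1 − 1/RR.
PN = (4.0 − 1) / 4.0 = 3 / 4.0 ≈ 0.7500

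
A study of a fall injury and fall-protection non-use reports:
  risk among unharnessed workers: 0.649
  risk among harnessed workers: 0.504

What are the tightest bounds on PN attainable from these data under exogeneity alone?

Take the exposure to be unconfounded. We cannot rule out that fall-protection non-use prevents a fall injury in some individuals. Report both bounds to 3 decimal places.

0.223 ≤ PN ≤ 0.764

Let p₁ = 0.649, p₀ = 0.504.
Under exogeneity alone the bounds on PN are max{0,(p₁−p₀)/p₁} ≤ PN ≤ min{1,(1−p₀)/p₁}.
  lower = (p₁ − p₀)/p₁ = 0.145 / 0.649 ≈ 0.2234
  upper = min{1, (1 − p₀)/p₁} = 0.496 / 0.649 ≈ 0.7643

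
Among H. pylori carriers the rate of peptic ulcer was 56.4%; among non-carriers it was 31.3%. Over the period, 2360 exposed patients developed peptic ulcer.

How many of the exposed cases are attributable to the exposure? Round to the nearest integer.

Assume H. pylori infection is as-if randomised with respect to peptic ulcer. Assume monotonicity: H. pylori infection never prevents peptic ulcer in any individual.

about 1050 cases

p₁ = 0.564, p₀ = 0.313.
PN = (p₁ − p₀)/p₁ = (0.564 − 0.313) / 0.564 ≈ 0.44504.
Attributable cases ≈ PN × (exposed cases) = 0.44504 × 2360 ≈ 1050.28.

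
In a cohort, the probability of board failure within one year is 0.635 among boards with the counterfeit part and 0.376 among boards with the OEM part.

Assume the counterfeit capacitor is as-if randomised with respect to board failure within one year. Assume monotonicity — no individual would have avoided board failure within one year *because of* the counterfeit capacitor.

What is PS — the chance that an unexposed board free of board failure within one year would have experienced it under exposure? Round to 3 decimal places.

Let p₁ = 0.635, p₀ = 0.376.
Under exogeneity and monotonicity, PS = (p₁ − p₀) / (1 − p₀).
PS = (0.635 − 0.376) / (1 − 0.376) = 0.259 / 0.624 ≈ 0.4151

PS ≈ 0.415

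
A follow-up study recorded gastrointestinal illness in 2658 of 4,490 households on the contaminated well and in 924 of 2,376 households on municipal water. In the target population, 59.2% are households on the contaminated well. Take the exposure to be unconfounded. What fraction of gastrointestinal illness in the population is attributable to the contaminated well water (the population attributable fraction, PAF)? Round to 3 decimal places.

p₁ = P(outcome | exposed) = 2658/4490 = 0.59198
p₀ = P(outcome | unexposed) = 924/2376 = 0.38889
Overall risk P(Y=1) = π·p₁ + (1−π)·p₀ = 0.592×0.59198 + 0.408×0.38889 = 0.50912.
Under exogeneity, PAF = [P(Y=1) − p₀] / P(Y=1).
PAF = (0.50912 − 0.38889) / 0.50912 ≈ 0.2362

PAF ≈ 0.236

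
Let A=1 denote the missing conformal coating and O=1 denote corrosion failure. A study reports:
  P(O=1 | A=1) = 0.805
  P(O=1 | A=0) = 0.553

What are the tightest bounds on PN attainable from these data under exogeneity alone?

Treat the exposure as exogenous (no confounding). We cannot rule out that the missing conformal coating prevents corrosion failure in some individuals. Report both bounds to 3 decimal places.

0.313 ≤ PN ≤ 0.555

Let p₁ = 0.805, p₀ = 0.553.
Under exogeneity alone the bounds on PN are max{0,(p₁−p₀)/p₁} ≤ PN ≤ min{1,(1−p₀)/p₁}.
  lower = (p₁ − p₀)/p₁ = 0.252 / 0.805 ≈ 0.3130
  upper = min{1, (1 − p₀)/p₁} = 0.447 / 0.805 ≈ 0.5553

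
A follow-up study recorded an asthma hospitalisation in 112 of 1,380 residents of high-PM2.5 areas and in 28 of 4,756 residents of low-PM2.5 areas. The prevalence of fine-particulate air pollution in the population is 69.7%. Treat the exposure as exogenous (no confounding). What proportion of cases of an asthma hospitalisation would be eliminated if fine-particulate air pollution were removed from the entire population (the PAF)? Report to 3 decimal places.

p₁ = P(outcome | exposed) = 112/1380 = 0.081159
p₀ = P(outcome | unexposed) = 28/4756 = 0.0058873
Overall risk P(Y=1) = π·p₁ + (1−π)·p₀ = 0.697×0.081159 + 0.303×0.0058873 = 0.058352.
Under exogeneity, PAF = [P(Y=1) − p₀] / P(Y=1).
PAF = (0.058352 − 0.0058873) / 0.058352 ≈ 0.8991

PAF ≈ 0.899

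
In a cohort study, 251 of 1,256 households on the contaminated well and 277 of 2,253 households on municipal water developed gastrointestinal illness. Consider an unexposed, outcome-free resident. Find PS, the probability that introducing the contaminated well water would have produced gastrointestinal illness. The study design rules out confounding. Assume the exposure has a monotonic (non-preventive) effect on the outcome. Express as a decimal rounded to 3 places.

p₁ = P(outcome | exposed) = 251/1256 = 0.19984
p₀ = P(outcome | unexposed) = 277/2253 = 0.12295
Under exogeneity and monotonicity, PS = (p₁ − p₀) / (1 − p₀).
PS = (0.19984 − 0.12295) / (1 − 0.12295) = 0.076894 / 0.87705 ≈ 0.0877

PS ≈ 0.088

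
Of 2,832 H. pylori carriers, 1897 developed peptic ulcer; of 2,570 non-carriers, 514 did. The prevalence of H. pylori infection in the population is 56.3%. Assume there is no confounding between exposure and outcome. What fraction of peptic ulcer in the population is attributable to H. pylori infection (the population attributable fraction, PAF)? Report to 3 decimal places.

p₁ = P(outcome | exposed) = 1897/2832 = 0.66984
p₀ = P(outcome | unexposed) = 514/2570 = 0.2
Overall risk P(Y=1) = π·p₁ + (1−π)·p₀ = 0.563×0.66984 + 0.437×0.2 = 0.46452.
Under exogeneity, PAF = [P(Y=1) − p₀] / P(Y=1).
PAF = (0.46452 − 0.2) / 0.46452 ≈ 0.5695

PAF ≈ 0.569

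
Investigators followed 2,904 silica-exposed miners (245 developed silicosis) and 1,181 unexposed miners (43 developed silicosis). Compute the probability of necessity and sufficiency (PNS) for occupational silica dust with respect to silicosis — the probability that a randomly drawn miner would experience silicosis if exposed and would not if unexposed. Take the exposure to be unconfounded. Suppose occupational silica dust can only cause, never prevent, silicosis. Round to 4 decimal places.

p₁ = P(outcome | exposed) = 245/2904 = 0.084366
p₀ = P(outcome | unexposed) = 43/1181 = 0.03641
Under exogeneity and monotonicity, PNS = p₁ − p₀.
PNS = 0.084366 − 0.03641 = 0.047957

PNS ≈ 0.0480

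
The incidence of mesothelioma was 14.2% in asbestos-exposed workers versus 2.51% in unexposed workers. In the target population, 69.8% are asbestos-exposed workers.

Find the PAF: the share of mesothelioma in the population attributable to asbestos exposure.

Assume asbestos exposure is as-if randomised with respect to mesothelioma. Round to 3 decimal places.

p₁ = 0.142, p₀ = 0.0251.
Overall risk P(Y=1) = π·p₁ + (1−π)·p₀ = 0.698×0.142 + 0.302×0.0251 = 0.1067.
Under exogeneity, PAF = [P(Y=1) − p₀] / P(Y=1).
PAF = (0.1067 − 0.0251) / 0.1067 ≈ 0.7648

PAF ≈ 0.765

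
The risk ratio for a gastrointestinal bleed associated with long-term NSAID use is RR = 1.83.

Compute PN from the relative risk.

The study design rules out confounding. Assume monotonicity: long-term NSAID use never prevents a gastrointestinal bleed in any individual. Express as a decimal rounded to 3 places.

Under exogeneity and monotonicity, PN = (RR − 1) / RR = 1 − 1/RR.
PN = (1.83 − 1) / 1.83 = 0.83 / 1.83 ≈ 0.4536

PN ≈ 0.454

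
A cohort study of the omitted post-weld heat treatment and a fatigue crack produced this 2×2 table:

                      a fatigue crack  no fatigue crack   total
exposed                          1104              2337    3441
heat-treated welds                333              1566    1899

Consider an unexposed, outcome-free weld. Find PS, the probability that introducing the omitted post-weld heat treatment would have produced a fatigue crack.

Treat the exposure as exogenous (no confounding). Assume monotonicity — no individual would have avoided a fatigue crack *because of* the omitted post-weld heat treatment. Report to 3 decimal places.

p₁ = P(outcome | exposed) = 1104/3441 = 0.32084
p₀ = P(outcome | unexposed) = 333/1899 = 0.17536
Under exogeneity and monotonicity, PS = (p₁ − p₀)/(1 − p₀).
PS = (0.32084 − 0.17536) / 0.82464 ≈ 0.1764

PS ≈ 0.176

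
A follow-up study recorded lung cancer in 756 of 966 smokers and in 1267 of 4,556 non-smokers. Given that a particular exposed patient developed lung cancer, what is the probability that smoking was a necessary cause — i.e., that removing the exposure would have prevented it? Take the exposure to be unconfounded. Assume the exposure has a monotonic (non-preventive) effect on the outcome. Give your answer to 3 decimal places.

PN ≈ 0.645

p₁ = P(outcome | exposed) = 756/966 = 0.78261
p₀ = P(outcome | unexposed) = 1267/4556 = 0.27809
Under exogeneity and monotonicity, PN = (p₁ − p₀) / p₁.
PN = (0.78261 − 0.27809) / 0.78261 = 0.50451 / 0.78261 ≈ 0.6447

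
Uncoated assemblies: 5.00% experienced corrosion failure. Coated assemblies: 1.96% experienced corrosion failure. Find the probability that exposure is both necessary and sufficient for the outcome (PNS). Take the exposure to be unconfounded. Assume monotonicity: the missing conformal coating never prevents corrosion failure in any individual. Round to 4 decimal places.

PNS ≈ 0.0304

p₁ = 0.05, p₀ = 0.0196.
Under exogeneity and monotonicity, PNS = p₁ − p₀.
PNS = 0.05 − 0.0196 = 0.0304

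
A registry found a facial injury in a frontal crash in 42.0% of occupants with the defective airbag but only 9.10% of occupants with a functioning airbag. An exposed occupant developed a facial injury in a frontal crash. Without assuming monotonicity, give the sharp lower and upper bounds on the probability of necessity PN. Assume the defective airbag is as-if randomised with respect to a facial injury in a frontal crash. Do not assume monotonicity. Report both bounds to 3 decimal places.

0.783 ≤ PN ≤ 1.000

p₁ = 0.42, p₀ = 0.091.
Under exogeneity alone the bounds on PN are max{0,(p₁−p₀)/p₁} ≤ PN ≤ min{1,(1−p₀)/p₁}.
  lower = (p₁ − p₀)/p₁ = 0.329 / 0.42 ≈ 0.7833
  upper = min{1, (1 − p₀)/p₁} = 0.909 / 0.42 ≈ 2.1643 → capped at 1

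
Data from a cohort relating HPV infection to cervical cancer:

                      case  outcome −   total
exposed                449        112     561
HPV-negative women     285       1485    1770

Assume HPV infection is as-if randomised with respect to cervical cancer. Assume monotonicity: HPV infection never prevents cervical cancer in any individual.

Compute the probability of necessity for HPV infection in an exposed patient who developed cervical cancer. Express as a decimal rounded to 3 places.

PN ≈ 0.799

p₁ = P(outcome | exposed) = 449/561 = 0.80036
p₀ = P(outcome | unexposed) = 285/1770 = 0.16102
Under exogeneity and monotonicity, PN = (p₁ − p₀)/p₁.
PN = (0.80036 − 0.16102) / 0.80036 ≈ 0.7988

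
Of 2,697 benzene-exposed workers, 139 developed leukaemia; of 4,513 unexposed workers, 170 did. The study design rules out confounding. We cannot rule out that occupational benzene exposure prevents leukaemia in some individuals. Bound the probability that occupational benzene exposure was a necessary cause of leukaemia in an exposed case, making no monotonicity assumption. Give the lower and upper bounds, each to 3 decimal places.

0.269 ≤ PN ≤ 1.000

p₁ = P(outcome | exposed) = 139/2697 = 0.051539
p₀ = P(outcome | unexposed) = 170/4513 = 0.037669
Under exogeneity alone the bounds on PN are max{0,(p₁−p₀)/p₁} ≤ PN ≤ min{1,(1−p₀)/p₁}.
  lower = (p₁ − p₀)/p₁ = 0.01387 / 0.051539 ≈ 0.2691
  upper = min{1, (1 − p₀)/p₁} = 0.96233 / 0.051539 ≈ 18.6720 → capped at 1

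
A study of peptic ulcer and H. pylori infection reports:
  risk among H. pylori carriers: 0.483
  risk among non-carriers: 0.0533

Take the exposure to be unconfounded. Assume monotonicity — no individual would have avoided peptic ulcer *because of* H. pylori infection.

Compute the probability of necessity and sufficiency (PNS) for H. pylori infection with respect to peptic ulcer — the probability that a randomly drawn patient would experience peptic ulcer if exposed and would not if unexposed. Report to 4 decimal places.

Let p₁ = 0.483, p₀ = 0.0533.
Under exogeneity and monotonicity, PNS = p₁ − p₀.
PNS = 0.483 − 0.0533 = 0.4297

PNS ≈ 0.4297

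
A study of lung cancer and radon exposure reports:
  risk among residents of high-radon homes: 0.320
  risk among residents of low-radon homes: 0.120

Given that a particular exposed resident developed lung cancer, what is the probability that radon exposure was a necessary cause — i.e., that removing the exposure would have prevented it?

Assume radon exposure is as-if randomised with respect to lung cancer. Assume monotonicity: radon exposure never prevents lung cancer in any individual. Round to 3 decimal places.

PN ≈ 0.625

Let p₁ = 0.32, p₀ = 0.12.
Under exogeneity and monotonicity, PN = (p₁ − p₀) / p₁.
PN = (0.32 − 0.12) / 0.32 = 0.2 / 0.32 ≈ 0.6250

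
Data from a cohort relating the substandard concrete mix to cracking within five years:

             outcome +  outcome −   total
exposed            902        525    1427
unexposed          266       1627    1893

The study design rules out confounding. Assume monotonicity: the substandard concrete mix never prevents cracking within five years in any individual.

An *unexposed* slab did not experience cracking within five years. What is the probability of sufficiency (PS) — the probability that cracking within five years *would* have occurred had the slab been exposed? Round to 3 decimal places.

p₁ = P(outcome | exposed) = 902/1427 = 0.6321
p₀ = P(outcome | unexposed) = 266/1893 = 0.14052
Under exogeneity and monotonicity, PS = (p₁ − p₀)/(1 − p₀).
PS = (0.6321 − 0.14052) / 0.85948 ≈ 0.5719

PS ≈ 0.572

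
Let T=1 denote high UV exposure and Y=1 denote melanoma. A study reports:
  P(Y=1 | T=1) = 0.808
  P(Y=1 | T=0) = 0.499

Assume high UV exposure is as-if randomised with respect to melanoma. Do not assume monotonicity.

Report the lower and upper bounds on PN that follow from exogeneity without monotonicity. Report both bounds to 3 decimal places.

Let p₁ = 0.808, p₀ = 0.499.
Under exogeneity alone the bounds on PN are max{0,(p₁−p₀)/p₁} ≤ PN ≤ min{1,(1−p₀)/p₁}.
  lower = (p₁ − p₀)/p₁ = 0.309 / 0.808 ≈ 0.3824
  upper = min{1, (1 − p₀)/p₁} = 0.501 / 0.808 ≈ 0.6200

0.382 ≤ PN ≤ 0.620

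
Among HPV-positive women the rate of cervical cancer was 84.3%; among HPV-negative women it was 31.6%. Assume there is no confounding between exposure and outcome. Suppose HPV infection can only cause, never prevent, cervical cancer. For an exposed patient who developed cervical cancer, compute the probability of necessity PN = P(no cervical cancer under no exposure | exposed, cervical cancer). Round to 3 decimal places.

p₁ = 0.843, p₀ = 0.316.
Under exogeneity and monotonicity, PN = (p₁ − p₀) / p₁.
PN = (0.843 − 0.316) / 0.843 = 0.527 / 0.843 ≈ 0.6251

PN ≈ 0.625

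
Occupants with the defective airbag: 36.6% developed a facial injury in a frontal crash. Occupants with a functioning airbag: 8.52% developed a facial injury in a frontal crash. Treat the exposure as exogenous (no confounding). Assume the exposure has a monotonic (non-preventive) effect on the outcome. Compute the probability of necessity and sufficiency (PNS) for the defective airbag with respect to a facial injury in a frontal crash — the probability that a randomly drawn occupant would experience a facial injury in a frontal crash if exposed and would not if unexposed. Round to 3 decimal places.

PNS ≈ 0.281

p₁ = 0.366, p₀ = 0.0852.
Under exogeneity and monotonicity, PNS = p₁ − p₀.
PNS = 0.366 − 0.0852 = 0.2808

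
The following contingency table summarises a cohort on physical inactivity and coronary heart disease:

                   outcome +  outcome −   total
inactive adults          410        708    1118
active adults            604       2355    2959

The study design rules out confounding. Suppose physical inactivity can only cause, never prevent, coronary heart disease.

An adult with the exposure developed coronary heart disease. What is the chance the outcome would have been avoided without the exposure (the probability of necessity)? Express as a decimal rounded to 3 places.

p₁ = P(outcome | exposed) = 410/1118 = 0.36673
p₀ = P(outcome | unexposed) = 604/2959 = 0.20412
Under exogeneity and monotonicity, PN = (p₁ − p₀)/p₁.
PN = (0.36673 − 0.20412) / 0.36673 ≈ 0.4434

PN ≈ 0.443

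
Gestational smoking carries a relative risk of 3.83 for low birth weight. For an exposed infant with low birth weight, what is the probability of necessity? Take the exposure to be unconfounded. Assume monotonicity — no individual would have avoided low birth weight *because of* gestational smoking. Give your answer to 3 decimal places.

Under exogeneity and monotonicity, PN = (RR − 1) / RR = 1 − 1/RR.
PN = (3.83 − 1) / 3.83 = 2.83 / 3.83 ≈ 0.7389

PN ≈ 0.739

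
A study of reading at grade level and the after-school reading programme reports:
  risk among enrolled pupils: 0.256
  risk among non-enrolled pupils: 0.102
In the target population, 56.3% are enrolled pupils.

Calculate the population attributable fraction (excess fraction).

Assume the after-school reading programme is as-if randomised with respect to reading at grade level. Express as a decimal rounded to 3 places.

PAF ≈ 0.459

Let p₁ = 0.256, p₀ = 0.102.
Overall risk P(Y=1) = π·p₁ + (1−π)·p₀ = 0.563×0.256 + 0.437×0.102 = 0.1887.
Under exogeneity, PAF = [P(Y=1) − p₀] / P(Y=1).
PAF = (0.1887 − 0.102) / 0.1887 ≈ 0.4595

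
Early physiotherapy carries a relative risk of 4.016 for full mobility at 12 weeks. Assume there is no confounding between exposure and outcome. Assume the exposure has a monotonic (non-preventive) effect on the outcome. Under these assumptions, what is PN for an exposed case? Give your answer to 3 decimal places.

Under exogeneity and monotonicity, PN = (RR − 1) / RR = 1 − 1/RR.
PN = (4.016 − 1) / 4.016 = 3.016 / 4.016 ≈ 0.7510

PN ≈ 0.751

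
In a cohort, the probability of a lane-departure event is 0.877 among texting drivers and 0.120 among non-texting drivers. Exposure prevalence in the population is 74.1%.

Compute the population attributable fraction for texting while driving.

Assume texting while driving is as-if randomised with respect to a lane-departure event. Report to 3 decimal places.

Let p₁ = 0.877, p₀ = 0.12.
Overall risk P(Y=1) = π·p₁ + (1−π)·p₀ = 0.741×0.877 + 0.259×0.12 = 0.68094.
Under exogeneity, PAF = [P(Y=1) − p₀] / P(Y=1).
PAF = (0.68094 − 0.12) / 0.68094 ≈ 0.8238

PAF ≈ 0.824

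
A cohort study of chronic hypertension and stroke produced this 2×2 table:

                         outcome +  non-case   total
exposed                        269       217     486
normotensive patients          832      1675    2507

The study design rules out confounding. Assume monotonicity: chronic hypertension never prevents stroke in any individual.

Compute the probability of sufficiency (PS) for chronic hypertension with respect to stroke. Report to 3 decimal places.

PS ≈ 0.332

p₁ = P(outcome | exposed) = 269/486 = 0.5535
p₀ = P(outcome | unexposed) = 832/2507 = 0.33187
Under exogeneity and monotonicity, PS = (p₁ − p₀) / (1 − p₀).
PS = (0.5535 − 0.33187) / (1 − 0.33187) = 0.22163 / 0.66813 ≈ 0.3317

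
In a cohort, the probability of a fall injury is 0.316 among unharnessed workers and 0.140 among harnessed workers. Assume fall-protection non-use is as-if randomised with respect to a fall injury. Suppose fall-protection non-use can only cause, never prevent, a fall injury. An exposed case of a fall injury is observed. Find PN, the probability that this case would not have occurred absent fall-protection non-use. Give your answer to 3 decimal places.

Let p₁ = 0.316, p₀ = 0.14.
Under exogeneity and monotonicity, PN = (p₁ − p₀) / p₁.
PN = (0.316 − 0.14) / 0.316 = 0.176 / 0.316 ≈ 0.5570

PN ≈ 0.557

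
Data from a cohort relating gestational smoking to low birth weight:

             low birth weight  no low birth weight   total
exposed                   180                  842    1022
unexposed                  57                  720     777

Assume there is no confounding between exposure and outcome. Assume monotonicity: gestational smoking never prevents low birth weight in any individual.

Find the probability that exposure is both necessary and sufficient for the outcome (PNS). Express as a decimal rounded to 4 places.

p₁ = P(outcome | exposed) = 180/1022 = 0.17613
p₀ = P(outcome | unexposed) = 57/777 = 0.073359
Under exogeneity and monotonicity, PNS = p₁ − p₀.
PNS = 0.17613 − 0.073359 = 0.10277

PNS ≈ 0.1028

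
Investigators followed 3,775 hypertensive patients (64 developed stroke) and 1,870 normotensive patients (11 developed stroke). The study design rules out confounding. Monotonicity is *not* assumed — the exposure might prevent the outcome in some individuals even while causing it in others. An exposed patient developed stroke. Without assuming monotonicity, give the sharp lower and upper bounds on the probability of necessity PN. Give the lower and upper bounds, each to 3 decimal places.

0.653 ≤ PN ≤ 1.000

p₁ = P(outcome | exposed) = 64/3775 = 0.016954
p₀ = P(outcome | unexposed) = 11/1870 = 0.0058824
Under exogeneity alone the bounds on PN are max{0,(p₁−p₀)/p₁} ≤ PN ≤ min{1,(1−p₀)/p₁}.
  lower = (p₁ − p₀)/p₁ = 0.011071 / 0.016954 ≈ 0.6530
  upper = min{1, (1 − p₀)/p₁} = 0.99412 / 0.016954 ≈ 58.6374 → capped at 1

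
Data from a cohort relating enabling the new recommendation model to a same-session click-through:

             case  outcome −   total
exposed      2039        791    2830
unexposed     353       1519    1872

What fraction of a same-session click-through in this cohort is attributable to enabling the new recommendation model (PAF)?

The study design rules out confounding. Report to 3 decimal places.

PAF ≈ 0.629

p₁ = P(outcome | exposed) = 2039/2830 = 0.72049
p₀ = P(outcome | unexposed) = 353/1872 = 0.18857
Exposure prevalence π = 2830/4702 = 0.60187; overall risk P(Y=1) = 0.50872.
Under exogeneity, PAF = [P(Y=1) − p₀]/P(Y=1).
PAF = (0.50872 − 0.18857) / 0.50872 ≈ 0.6293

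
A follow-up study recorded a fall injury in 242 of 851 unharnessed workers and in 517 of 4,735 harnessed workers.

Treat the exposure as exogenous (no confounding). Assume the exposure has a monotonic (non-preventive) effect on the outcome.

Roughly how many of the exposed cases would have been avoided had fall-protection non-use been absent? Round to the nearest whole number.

p₁ = P(outcome | exposed) = 242/851 = 0.28437
p₀ = P(outcome | unexposed) = 517/4735 = 0.10919
PN = (p₁ − p₀)/p₁ = (0.28437 − 0.10919) / 0.28437 ≈ 0.61604.
Attributable cases ≈ PN × (exposed cases) = 0.61604 × 242 ≈ 149.08.

about 149 cases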